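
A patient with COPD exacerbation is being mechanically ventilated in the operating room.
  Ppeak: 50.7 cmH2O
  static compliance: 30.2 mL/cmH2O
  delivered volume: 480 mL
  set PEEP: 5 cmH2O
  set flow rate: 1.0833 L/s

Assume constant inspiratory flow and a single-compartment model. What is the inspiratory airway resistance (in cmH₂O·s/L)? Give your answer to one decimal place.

27.5

Equation of motion (constant flow): PIP = Vt/C + R·V̇ + PEEP.
R·V̇ = PIP − Vt/C − PEEP = 50.7 − 480/30.2 − 5 = 50.7 − 15.894 − 5 = 29.806 cmH2O.
R = 29.806 / 1.0833 = 27.514 cmH2O·s/L.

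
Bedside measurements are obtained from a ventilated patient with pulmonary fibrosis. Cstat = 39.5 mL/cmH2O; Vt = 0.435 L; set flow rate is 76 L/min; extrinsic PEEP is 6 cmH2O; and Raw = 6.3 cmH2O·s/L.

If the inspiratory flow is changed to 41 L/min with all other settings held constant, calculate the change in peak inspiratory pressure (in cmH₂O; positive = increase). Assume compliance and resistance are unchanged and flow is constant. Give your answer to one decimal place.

-3.7

Flow: 76 L/min ÷ 60 = 1.2667 L/s.
New flow: 41 L/min ÷ 60 = 0.6833 L/s.
PIP = Vt/C + R·V̇ + PEEP (constant-flow equation of motion).
Only the resistive term changes: ΔPIP = R × ΔV̇ = 6.3 × (0.6833 − 1.2667) = 6.3 × -0.5834 = -3.675 cmH2O.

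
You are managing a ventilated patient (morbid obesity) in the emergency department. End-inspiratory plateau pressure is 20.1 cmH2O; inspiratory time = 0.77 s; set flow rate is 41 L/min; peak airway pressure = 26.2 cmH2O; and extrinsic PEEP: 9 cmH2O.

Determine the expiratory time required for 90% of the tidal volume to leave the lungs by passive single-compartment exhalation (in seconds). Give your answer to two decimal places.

0.97

Flow: 41 L/min ÷ 60 = 0.6833 L/s.
Vt = flow × Ti = 0.6833 L/s × 0.77 s × 1000 mL/L = 526.14 mL.
R = (PIP − Pplat)/V̇ = (26.2 − 20.1) / 0.6833 = 6.1/0.6833 = 8.927 cmH2O·s/L.
C = Vt/(Pplat − PEEP) = 526.14 / (20.1 − 9) = 526.14/11.1 = 47.4 mL/cmH2O.
τ = R × C = 8.927 × 0.0474 L/cmH2O = 0.4231 s.
t = −τ·ln(1 − 0.90) = −0.4231·ln(0.1) = 0.9742 s.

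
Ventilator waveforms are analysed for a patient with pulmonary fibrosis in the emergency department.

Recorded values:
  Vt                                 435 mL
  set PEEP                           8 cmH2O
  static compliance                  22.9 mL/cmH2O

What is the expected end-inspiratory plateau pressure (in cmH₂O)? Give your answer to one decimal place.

Pplat = PEEP + Vt / Cstat = 8 + 435 / 22.9 = 8 + 18.996 = 26.996 cmH2O.

27.0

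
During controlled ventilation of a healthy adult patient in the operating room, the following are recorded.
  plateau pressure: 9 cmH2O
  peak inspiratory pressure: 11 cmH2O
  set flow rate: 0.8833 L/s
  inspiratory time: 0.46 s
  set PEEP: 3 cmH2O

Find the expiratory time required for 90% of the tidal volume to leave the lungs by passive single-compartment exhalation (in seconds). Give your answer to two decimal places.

0.35

Vt = flow × Ti = 0.8833 L/s × 0.46 s × 1000 mL/L = 406.32 mL.
R = (PIP − Pplat)/V̇ = (11 − 9) / 0.8833 = 2.0/0.8833 = 2.264 cmH2O·s/L.
C = Vt/(Pplat − PEEP) = 406.32 / (9 − 3) = 406.32/6.0 = 67.72 mL/cmH2O.
τ = R × C = 2.264 × 0.06772 L/cmH2O = 0.1533 s.
t = −τ·ln(1 − 0.90) = −0.1533·ln(0.1) = 0.353 s.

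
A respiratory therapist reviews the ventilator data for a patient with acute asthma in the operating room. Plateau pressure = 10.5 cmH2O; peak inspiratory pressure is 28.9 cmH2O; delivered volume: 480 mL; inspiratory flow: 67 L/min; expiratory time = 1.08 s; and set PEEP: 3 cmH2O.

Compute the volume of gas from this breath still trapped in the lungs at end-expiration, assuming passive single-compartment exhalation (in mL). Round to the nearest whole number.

Flow: 67 L/min ÷ 60 = 1.1167 L/s.
R = (PIP − Pplat)/V̇ = (28.9 − 10.5) / 1.1167 = 18.4/1.1167 = 16.477 cmH2O·s/L.
C = Vt/(Pplat − PEEP) = 480.0 / (10.5 − 3) = 480.0/7.5 = 64.0 mL/cmH2O.
τ = R × C = 16.477 × 0.064 L/cmH2O = 1.055 s.
Fraction remaining = e^(−Te/τ) = e^(−1.08/1.055) = 0.3593.
Trapped volume = 480.0 × 0.3593 = 172.46 mL.

172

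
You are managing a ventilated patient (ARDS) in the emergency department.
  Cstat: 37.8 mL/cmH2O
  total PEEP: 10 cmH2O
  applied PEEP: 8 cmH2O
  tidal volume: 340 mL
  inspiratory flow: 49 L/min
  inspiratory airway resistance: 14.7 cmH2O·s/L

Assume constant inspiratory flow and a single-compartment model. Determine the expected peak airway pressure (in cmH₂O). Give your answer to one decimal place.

Flow: 49 L/min ÷ 60 = 0.8167 L/s.
Total PEEP = 10 cmH2O (set 8 + intrinsic 2); this is the baseline alveolar pressure.
Equation of motion (constant flow): PIP = Vt/C + R·V̇ + PEEP.
PIP = 340/37.8 + 14.7×0.8167 + 10 = 8.995 + 12.005 + 10 = 31.0 cmH2O.

31.0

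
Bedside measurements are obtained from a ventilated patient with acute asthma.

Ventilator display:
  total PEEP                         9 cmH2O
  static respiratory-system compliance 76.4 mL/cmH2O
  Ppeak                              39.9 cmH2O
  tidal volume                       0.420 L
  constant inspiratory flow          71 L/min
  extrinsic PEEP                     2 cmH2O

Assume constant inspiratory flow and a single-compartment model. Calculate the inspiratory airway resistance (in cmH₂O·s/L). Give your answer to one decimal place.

21.5

Flow: 71 L/min ÷ 60 = 1.1833 L/s.
Total PEEP = 9 cmH2O (set 2 + intrinsic 7); this is the baseline alveolar pressure.
Equation of motion (constant flow): PIP = Vt/C + R·V̇ + PEEP.
R·V̇ = PIP − Vt/C − PEEP = 39.9 − 420/76.4 − 9 = 39.9 − 5.497 − 9 = 25.403 cmH2O.
R = 25.403 / 1.1833 = 21.468 cmH2O·s/L.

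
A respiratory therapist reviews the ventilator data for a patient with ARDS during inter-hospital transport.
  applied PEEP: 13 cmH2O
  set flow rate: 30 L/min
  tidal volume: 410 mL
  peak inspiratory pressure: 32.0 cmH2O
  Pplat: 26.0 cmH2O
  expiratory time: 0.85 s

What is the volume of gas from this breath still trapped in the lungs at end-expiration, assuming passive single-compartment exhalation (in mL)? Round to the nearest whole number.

43

Flow: 30 L/min ÷ 60 = 0.5 L/s.
R = (PIP − Pplat)/V̇ = (32.0 − 26.0) / 0.5 = 6.0/0.5 = 12.0 cmH2O·s/L.
C = Vt/(Pplat − PEEP) = 410.0 / (26.0 − 13) = 410.0/13.0 = 31.538 mL/cmH2O.
τ = R × C = 12.0 × 0.03154 L/cmH2O = 0.3785 s.
Fraction remaining = e^(−Te/τ) = e^(−0.85/0.3785) = 0.1059.
Trapped volume = 410.0 × 0.1059 = 43.419 mL.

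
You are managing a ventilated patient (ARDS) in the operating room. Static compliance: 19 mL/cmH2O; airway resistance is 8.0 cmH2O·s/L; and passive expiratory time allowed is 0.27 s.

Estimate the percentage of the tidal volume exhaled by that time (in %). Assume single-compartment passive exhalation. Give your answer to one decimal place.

83.1

τ = R × C = 8.0 × 19 mL/cmH2O = 8.0 × 0.019 L/cmH2O = 0.152 s.
Passive exhalation: V(t)/V₀ = e^(−t/τ) = e^(−0.27/0.152) = 0.1693.
Fraction exhaled = 1 − 0.1693 = 0.8307 → 83.07%.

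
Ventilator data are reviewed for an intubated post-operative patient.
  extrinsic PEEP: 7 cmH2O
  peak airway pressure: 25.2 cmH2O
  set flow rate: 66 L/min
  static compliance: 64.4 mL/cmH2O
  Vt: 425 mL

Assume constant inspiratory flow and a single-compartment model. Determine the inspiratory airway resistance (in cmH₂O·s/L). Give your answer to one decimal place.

Flow: 66 L/min ÷ 60 = 1.1 L/s.
Equation of motion (constant flow): PIP = Vt/C + R·V̇ + PEEP.
R·V̇ = PIP − Vt/C − PEEP = 25.2 − 425/64.4 − 7 = 25.2 − 6.599 − 7 = 11.601 cmH2O.
R = 11.601 / 1.1 = 10.546 cmH2O·s/L.

10.5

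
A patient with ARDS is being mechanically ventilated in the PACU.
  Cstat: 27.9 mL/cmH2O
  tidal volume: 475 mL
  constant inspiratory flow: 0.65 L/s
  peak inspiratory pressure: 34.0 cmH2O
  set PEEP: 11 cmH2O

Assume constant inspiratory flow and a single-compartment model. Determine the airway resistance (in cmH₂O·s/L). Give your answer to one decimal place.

9.2

Equation of motion (constant flow): PIP = Vt/C + R·V̇ + PEEP.
R·V̇ = PIP − Vt/C − PEEP = 34.0 − 475/27.9 − 11 = 34.0 − 17.025 − 11 = 5.975 cmH2O.
R = 5.975 / 0.65 = 9.192 cmH2O·s/L.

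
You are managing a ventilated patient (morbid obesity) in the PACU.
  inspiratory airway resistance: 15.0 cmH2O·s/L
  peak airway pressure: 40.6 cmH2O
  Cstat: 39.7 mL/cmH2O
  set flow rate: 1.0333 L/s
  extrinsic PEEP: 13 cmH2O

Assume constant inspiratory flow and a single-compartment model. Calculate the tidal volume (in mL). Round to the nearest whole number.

Equation of motion (constant flow): PIP = Vt/C + R·V̇ + PEEP.
Vt/C = PIP − R·V̇ − PEEP = 40.6 − 15.5 − 13 = 12.1 cmH2O.
Vt = C × 12.1 = 39.7 × 12.1 = 480.37 mL.

480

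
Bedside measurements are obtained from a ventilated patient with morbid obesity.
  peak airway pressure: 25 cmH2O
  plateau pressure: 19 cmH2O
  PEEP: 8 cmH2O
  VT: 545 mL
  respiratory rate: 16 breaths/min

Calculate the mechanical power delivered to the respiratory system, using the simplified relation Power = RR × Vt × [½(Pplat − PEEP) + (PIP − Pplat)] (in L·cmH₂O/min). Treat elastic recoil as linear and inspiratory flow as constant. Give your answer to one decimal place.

100.3

Per-breath work = Vt × [½(Pplat−PEEP) + (PIP−Pplat)] = 0.545 × [0.5×11.0 + 6.0] = 0.545 × 11.5 = 6.268 L·cmH2O.
Power = 16 × 6.268 = 100.29 L·cmH2O/min.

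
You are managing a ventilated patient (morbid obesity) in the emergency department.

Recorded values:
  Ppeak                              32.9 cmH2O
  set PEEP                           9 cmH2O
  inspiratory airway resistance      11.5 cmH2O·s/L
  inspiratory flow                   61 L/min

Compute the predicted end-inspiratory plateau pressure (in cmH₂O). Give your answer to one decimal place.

21.2

Flow: 61 L/min ÷ 60 = 1.0167 L/s.
Pplat = PIP − Raw × flow = 32.9 − 11.5 × 1.0167 = 32.9 − 11.692 = 21.208 cmH2O.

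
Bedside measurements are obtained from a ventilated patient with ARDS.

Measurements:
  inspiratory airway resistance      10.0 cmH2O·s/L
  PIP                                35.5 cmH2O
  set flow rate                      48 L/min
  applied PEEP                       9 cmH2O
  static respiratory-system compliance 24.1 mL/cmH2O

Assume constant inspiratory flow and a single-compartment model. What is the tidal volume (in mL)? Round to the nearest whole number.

Flow: 48 L/min ÷ 60 = 0.8 L/s.
Equation of motion (constant flow): PIP = Vt/C + R·V̇ + PEEP.
Vt/C = PIP − R·V̇ − PEEP = 35.5 − 8.0 − 9 = 18.5 cmH2O.
Vt = C × 18.5 = 24.1 × 18.5 = 445.85 mL.

446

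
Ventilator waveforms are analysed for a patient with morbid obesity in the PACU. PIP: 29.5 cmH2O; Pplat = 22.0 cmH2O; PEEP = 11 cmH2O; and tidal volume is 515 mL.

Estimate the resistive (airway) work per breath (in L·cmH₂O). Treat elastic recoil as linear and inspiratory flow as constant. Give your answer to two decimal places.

3.86

With constant inspiratory flow the resistive pressure is constant at PIP − Pplat = 29.5 − 22.0 = 7.5 cmH2O, so resistive work = 7.5 × 0.515 = 3.863 L·cmH2O.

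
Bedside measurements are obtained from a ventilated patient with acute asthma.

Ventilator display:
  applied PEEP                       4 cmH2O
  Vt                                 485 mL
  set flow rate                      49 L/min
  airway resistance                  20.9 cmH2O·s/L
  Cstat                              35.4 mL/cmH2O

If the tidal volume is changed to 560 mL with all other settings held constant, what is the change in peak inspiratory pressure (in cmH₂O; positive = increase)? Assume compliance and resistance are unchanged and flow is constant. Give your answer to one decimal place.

PIP = Vt/C + R·V̇ + PEEP (constant-flow equation of motion).
Only the elastic term changes: ΔPIP = ΔVt / C = (560 − 485) / 35.4 = 2.119 cmH2O.

2.1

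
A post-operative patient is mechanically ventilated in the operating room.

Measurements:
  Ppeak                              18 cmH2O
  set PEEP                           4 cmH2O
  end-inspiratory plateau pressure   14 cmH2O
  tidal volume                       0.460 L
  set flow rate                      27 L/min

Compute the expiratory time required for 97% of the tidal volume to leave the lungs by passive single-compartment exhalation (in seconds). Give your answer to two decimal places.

1.43

Flow: 27 L/min ÷ 60 = 0.45 L/s.
R = (PIP − Pplat)/V̇ = (18 − 14) / 0.45 = 4.0/0.45 = 8.889 cmH2O·s/L.
C = Vt/(Pplat − PEEP) = 460.0 / (14 − 4) = 460.0/10.0 = 46.0 mL/cmH2O.
τ = R × C = 8.889 × 0.046 L/cmH2O = 0.4089 s.
t = −τ·ln(1 − 0.97) = −0.4089·ln(0.03) = 1.434 s.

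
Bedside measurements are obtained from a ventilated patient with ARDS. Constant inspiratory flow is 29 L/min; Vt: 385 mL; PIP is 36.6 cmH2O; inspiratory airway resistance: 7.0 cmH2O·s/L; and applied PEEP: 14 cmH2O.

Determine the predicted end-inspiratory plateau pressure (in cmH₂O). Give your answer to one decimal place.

33.2

Flow: 29 L/min ÷ 60 = 0.4833 L/s.
Pplat = PIP − Raw × flow = 36.6 − 7.0 × 0.4833 = 36.6 − 3.383 = 33.217 cmH2O.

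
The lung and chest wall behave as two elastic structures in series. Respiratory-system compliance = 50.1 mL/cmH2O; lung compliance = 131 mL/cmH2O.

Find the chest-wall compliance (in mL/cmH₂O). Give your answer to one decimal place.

1/Ccw = 1/Crs − 1/CL.
1/Ccw = 1/50.1 − 1/131 = 0.01233.
Ccw = 81.103 mL/cmH2O.

81.1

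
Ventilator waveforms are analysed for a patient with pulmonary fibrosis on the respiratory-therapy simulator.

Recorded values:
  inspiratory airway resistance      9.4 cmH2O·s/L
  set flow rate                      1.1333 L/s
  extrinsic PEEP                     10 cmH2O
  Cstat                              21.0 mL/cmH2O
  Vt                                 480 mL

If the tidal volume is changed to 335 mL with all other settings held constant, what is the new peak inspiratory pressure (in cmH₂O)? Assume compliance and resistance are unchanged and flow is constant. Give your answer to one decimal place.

PIP = Vt/C + R·V̇ + PEEP (constant-flow equation of motion).
Only the elastic term changes: ΔPIP = ΔVt / C = (335 − 480) / 21.0 = -6.905 cmH2O.
Original PIP = 480/21.0 + 9.4×1.1333 + 10 = 43.51 cmH2O; new PIP = 43.51 + (-6.905) = 36.605 cmH2O.

36.6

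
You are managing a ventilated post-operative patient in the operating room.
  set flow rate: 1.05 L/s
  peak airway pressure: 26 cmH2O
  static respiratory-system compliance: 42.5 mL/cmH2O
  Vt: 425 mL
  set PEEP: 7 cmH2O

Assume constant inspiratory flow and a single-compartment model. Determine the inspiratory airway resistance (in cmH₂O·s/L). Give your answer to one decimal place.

8.6

Equation of motion (constant flow): PIP = Vt/C + R·V̇ + PEEP.
R·V̇ = PIP − Vt/C − PEEP = 26 − 425/42.5 − 7 = 26 − 10.0 − 7 = 9.0 cmH2O.
R = 9.0 / 1.05 = 8.571 cmH2O·s/L.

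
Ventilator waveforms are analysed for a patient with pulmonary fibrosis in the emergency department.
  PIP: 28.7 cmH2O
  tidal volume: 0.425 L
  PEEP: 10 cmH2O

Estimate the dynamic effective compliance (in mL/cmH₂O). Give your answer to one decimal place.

22.7

Dynamic compliance = Vt / (PIP − PEEP) = 425 / (28.7 − 10) = 425 / 18.7 = 22.727 mL/cmH2O.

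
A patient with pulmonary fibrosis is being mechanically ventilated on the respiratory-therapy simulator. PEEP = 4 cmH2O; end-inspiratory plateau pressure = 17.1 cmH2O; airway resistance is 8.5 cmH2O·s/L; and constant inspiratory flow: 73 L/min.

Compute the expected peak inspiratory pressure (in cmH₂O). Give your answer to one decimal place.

Flow: 73 L/min ÷ 60 = 1.2167 L/s.
PIP = Pplat + Raw × flow = 17.1 + 8.5 × 1.2167 = 17.1 + 10.342 = 27.442 cmH2O.

27.4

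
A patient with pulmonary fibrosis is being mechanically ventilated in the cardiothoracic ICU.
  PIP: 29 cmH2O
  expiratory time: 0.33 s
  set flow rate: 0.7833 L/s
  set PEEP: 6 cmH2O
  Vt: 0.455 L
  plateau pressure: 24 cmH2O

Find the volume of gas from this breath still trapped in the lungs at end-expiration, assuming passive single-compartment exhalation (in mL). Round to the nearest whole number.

59

R = (PIP − Pplat)/V̇ = (29 − 24) / 0.7833 = 5.0/0.7833 = 6.383 cmH2O·s/L.
C = Vt/(Pplat − PEEP) = 455.0 / (24 − 6) = 455.0/18.0 = 25.278 mL/cmH2O.
τ = R × C = 6.383 × 0.02528 L/cmH2O = 0.1614 s.
Fraction remaining = e^(−Te/τ) = e^(−0.33/0.1614) = 0.1294.
Trapped volume = 455.0 × 0.1294 = 58.877 mL.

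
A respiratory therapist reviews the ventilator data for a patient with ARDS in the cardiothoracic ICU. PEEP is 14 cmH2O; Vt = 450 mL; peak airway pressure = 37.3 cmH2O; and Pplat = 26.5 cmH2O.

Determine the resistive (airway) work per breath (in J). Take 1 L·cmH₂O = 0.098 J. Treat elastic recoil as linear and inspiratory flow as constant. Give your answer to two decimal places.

0.48

With constant inspiratory flow the resistive pressure is constant at PIP − Pplat = 37.3 − 26.5 = 10.8 cmH2O, so resistive work = 10.8 × 0.450 = 4.86 L·cmH2O.
× 0.098 J/(L·cmH2O) → 0.4763 J.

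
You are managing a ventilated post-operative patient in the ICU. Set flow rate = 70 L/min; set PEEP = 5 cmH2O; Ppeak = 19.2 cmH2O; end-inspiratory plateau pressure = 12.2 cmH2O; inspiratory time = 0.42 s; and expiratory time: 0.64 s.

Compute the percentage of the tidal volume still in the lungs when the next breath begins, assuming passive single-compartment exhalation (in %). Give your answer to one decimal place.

Flow: 70 L/min ÷ 60 = 1.1667 L/s.
Vt = flow × Ti = 1.1667 L/s × 0.42 s × 1000 mL/L = 490.01 mL.
R = (PIP − Pplat)/V̇ = (19.2 − 12.2) / 1.1667 = 7.0/1.1667 = 6.0 cmH2O·s/L.
C = Vt/(Pplat − PEEP) = 490.01 / (12.2 − 5) = 490.01/7.2 = 68.057 mL/cmH2O.
τ = R × C = 6.0 × 0.06806 L/cmH2O = 0.4084 s.
Fraction remaining at end-expiration = e^(−Te/τ) = e^(−0.64/0.4084) = 0.2087 → 20.87%.

20.9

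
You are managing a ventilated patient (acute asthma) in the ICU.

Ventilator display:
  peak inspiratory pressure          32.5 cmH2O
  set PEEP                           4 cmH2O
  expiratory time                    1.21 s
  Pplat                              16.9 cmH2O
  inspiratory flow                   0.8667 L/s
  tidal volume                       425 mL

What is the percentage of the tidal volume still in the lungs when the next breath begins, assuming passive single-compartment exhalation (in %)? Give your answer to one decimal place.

R = (PIP − Pplat)/V̇ = (32.5 − 16.9) / 0.8667 = 15.6/0.8667 = 17.999 cmH2O·s/L.
C = Vt/(Pplat − PEEP) = 425.0 / (16.9 − 4) = 425.0/12.9 = 32.946 mL/cmH2O.
τ = R × C = 17.999 × 0.03295 L/cmH2O = 0.5931 s.
Fraction remaining at end-expiration = e^(−Te/τ) = e^(−1.21/0.5931) = 0.13 → 13.0%.

13.0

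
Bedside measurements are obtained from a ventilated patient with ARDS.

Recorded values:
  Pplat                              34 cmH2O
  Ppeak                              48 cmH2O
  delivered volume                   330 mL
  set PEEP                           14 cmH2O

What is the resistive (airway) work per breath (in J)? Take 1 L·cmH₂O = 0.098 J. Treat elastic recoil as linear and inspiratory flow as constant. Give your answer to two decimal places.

0.45

With constant inspiratory flow the resistive pressure is constant at PIP − Pplat = 48 − 34 = 14.0 cmH2O, so resistive work = 14.0 × 0.330 = 4.62 L·cmH2O.
× 0.098 J/(L·cmH2O) → 0.4528 J.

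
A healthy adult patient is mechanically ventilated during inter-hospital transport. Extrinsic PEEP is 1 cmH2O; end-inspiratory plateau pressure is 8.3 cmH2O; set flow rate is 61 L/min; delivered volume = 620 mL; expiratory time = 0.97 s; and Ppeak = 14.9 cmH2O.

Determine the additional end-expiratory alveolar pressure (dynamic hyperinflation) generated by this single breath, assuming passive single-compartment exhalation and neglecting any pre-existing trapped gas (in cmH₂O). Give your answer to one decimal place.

Flow: 61 L/min ÷ 60 = 1.0167 L/s.
R = (PIP − Pplat)/V̇ = (14.9 − 8.3) / 1.0167 = 6.6/1.0167 = 6.492 cmH2O·s/L.
C = Vt/(Pplat − PEEP) = 620.0 / (8.3 − 1) = 620.0/7.3 = 84.932 mL/cmH2O.
τ = R × C = 6.492 × 0.08493 L/cmH2O = 0.5514 s.
Fraction remaining = e^(−Te/τ) = e^(−0.97/0.5514) = 0.1722; trapped volume = 620.0 × 0.1722 = 106.76 mL.
Additional alveolar pressure from trapping ≈ V_trapped / C = 106.76 / 84.932 = 1.257 cmH2O.

1.3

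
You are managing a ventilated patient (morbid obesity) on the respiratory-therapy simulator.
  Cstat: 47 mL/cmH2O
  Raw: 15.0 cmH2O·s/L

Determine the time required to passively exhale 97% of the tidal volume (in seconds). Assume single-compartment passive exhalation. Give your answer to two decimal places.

2.47

τ = R × C = 15.0 × 47 mL/cmH2O = 15.0 × 0.047 L/cmH2O = 0.705 s.
Exhaled fraction f = 1 − e^(−t/τ) → t = −τ·ln(1 − f) = −0.705·ln(0.03) = 2.472 s.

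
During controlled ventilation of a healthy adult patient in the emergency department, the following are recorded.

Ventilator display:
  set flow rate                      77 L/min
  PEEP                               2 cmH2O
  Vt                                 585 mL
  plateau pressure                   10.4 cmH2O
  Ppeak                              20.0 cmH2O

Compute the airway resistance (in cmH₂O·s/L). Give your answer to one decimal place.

7.5

Flow: 77 L/min ÷ 60 = 1.2833 L/s.
Raw = (PIP − Pplat) / flow = (20.0 − 10.4) / 1.2833 = 9.6 / 1.2833 = 7.481 cmH2O·s/L.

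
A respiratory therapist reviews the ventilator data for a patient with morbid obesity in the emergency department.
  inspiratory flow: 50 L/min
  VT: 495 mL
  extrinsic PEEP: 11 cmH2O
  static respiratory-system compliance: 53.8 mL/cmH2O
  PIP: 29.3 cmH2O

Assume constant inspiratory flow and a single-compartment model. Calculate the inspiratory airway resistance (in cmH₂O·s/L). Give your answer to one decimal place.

Flow: 50 L/min ÷ 60 = 0.8333 L/s.
Equation of motion (constant flow): PIP = Vt/C + R·V̇ + PEEP.
R·V̇ = PIP − Vt/C − PEEP = 29.3 − 495/53.8 − 11 = 29.3 − 9.201 − 11 = 9.099 cmH2O.
R = 9.099 / 0.8333 = 10.919 cmH2O·s/L.

10.9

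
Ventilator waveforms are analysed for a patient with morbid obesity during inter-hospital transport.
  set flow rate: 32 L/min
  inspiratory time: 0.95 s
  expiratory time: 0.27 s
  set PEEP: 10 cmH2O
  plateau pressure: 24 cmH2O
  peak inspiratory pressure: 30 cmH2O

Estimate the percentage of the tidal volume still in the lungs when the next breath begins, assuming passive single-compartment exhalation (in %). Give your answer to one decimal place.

Flow: 32 L/min ÷ 60 = 0.5333 L/s.
Vt = flow × Ti = 0.5333 L/s × 0.95 s × 1000 mL/L = 506.64 mL.
R = (PIP − Pplat)/V̇ = (30 − 24) / 0.5333 = 6.0/0.5333 = 11.251 cmH2O·s/L.
C = Vt/(Pplat − PEEP) = 506.64 / (24 − 10) = 506.64/14.0 = 36.189 mL/cmH2O.
τ = R × C = 11.251 × 0.03619 L/cmH2O = 0.4072 s.
Fraction remaining at end-expiration = e^(−Te/τ) = e^(−0.27/0.4072) = 0.5153 → 51.53%.

51.5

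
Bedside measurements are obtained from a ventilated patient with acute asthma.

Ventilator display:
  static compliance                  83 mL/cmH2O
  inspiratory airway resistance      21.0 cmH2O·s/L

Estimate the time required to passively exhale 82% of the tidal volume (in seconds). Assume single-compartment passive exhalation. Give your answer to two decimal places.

τ = R × C = 21.0 × 83 mL/cmH2O = 21.0 × 0.083 L/cmH2O = 1.743 s.
Exhaled fraction f = 1 − e^(−t/τ) → t = −τ·ln(1 − f) = −1.743·ln(0.18) = 2.989 s.

2.99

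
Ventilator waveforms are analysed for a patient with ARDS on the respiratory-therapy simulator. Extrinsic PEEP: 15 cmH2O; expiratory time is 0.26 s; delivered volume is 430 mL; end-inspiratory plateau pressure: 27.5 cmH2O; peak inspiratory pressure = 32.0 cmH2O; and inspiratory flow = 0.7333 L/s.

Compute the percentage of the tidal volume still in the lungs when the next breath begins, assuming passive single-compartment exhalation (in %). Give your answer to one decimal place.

R = (PIP − Pplat)/V̇ = (32.0 − 27.5) / 0.7333 = 4.5/0.7333 = 6.137 cmH2O·s/L.
C = Vt/(Pplat − PEEP) = 430.0 / (27.5 − 15) = 430.0/12.5 = 34.4 mL/cmH2O.
τ = R × C = 6.137 × 0.0344 L/cmH2O = 0.2111 s.
Fraction remaining at end-expiration = e^(−Te/τ) = e^(−0.26/0.2111) = 0.2918 → 29.18%.

29.2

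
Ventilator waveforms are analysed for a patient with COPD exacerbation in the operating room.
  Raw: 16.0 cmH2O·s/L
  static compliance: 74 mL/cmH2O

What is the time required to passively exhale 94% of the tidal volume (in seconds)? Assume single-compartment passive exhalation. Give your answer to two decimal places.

3.33

τ = R × C = 16.0 × 74 mL/cmH2O = 16.0 × 0.074 L/cmH2O = 1.184 s.
Exhaled fraction f = 1 − e^(−t/τ) → t = −τ·ln(1 − f) = −1.184·ln(0.06) = 3.331 s.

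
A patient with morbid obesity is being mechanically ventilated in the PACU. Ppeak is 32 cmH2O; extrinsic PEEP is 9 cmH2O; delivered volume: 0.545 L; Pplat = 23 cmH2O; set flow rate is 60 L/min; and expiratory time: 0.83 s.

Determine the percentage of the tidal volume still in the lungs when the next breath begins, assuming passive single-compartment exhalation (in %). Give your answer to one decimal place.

9.4

Flow: 60 L/min ÷ 60 = 1 L/s.
R = (PIP − Pplat)/V̇ = (32 − 23) / 1 = 9.0/1 = 9.0 cmH2O·s/L.
C = Vt/(Pplat − PEEP) = 545.0 / (23 − 9) = 545.0/14.0 = 38.929 mL/cmH2O.
τ = R × C = 9.0 × 0.03893 L/cmH2O = 0.3504 s.
Fraction remaining at end-expiration = e^(−Te/τ) = e^(−0.83/0.3504) = 0.0936 → 9.36%.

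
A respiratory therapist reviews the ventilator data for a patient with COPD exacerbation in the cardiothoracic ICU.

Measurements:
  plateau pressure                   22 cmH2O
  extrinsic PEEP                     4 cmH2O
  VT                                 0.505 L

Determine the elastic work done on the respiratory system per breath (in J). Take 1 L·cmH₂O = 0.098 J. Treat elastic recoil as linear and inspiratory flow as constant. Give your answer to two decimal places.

Elastic work ≈ ½ × (Pplat − PEEP) × Vt = 0.5 × (22 − 4) × 0.505 L = 0.5 × 18.0 × 0.505 = 4.545 L·cmH2O.
× 0.098 J/(L·cmH2O) → 0.4454 J.

0.45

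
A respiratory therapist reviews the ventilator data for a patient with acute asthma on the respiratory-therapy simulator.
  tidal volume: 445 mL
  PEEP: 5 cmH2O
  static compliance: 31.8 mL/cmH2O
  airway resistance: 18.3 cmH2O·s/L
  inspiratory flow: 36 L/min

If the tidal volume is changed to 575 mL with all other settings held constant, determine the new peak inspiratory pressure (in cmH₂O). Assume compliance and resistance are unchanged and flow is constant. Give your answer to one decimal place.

Flow: 36 L/min ÷ 60 = 0.6 L/s.
PIP = Vt/C + R·V̇ + PEEP (constant-flow equation of motion).
Only the elastic term changes: ΔPIP = ΔVt / C = (575 − 445) / 31.8 = 4.088 cmH2O.
Original PIP = 445/31.8 + 18.3×0.6 + 5 = 29.974 cmH2O; new PIP = 29.974 + (4.088) = 34.062 cmH2O.

34.1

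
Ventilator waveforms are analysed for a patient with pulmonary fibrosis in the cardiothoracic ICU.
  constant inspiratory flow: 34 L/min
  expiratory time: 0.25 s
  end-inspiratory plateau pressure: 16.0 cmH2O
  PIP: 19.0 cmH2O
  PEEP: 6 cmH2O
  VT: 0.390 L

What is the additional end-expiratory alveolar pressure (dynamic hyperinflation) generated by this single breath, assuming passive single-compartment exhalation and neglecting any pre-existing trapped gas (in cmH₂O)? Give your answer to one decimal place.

3.0

Flow: 34 L/min ÷ 60 = 0.5667 L/s.
R = (PIP − Pplat)/V̇ = (19.0 − 16.0) / 0.5667 = 3.0/0.5667 = 5.294 cmH2O·s/L.
C = Vt/(Pplat − PEEP) = 390.0 / (16.0 − 6) = 390.0/10.0 = 39.0 mL/cmH2O.
τ = R × C = 5.294 × 0.039 L/cmH2O = 0.2065 s.
Fraction remaining = e^(−Te/τ) = e^(−0.25/0.2065) = 0.298; trapped volume = 390.0 × 0.298 = 116.22 mL.
Additional alveolar pressure from trapping ≈ V_trapped / C = 116.22 / 39.0 = 2.98 cmH2O.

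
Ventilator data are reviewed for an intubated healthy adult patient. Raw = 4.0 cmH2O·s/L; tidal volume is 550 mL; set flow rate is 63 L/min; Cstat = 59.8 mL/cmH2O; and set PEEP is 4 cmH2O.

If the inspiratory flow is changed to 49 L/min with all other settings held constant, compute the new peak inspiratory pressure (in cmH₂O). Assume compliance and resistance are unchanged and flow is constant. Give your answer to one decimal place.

Flow: 63 L/min ÷ 60 = 1.05 L/s.
New flow: 49 L/min ÷ 60 = 0.8167 L/s.
PIP = Vt/C + R·V̇ + PEEP (constant-flow equation of motion).
Only the resistive term changes: ΔPIP = R × ΔV̇ = 4.0 × (0.8167 − 1.05) = 4.0 × -0.2333 = -0.9332 cmH2O.
Original PIP = 550/59.8 + 4.0×1.05 + 4 = 17.397 cmH2O; new PIP = 17.397 + (-0.9332) = 16.464 cmH2O.

16.5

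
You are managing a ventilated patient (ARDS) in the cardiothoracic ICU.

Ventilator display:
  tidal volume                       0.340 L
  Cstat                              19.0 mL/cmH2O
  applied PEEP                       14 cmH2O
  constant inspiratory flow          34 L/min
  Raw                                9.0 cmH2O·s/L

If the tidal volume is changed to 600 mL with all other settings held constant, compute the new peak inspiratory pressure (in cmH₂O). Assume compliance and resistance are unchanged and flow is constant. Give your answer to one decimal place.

50.7

Flow: 34 L/min ÷ 60 = 0.5667 L/s.
PIP = Vt/C + R·V̇ + PEEP (constant-flow equation of motion).
Only the elastic term changes: ΔPIP = ΔVt / C = (600 − 340) / 19.0 = 13.684 cmH2O.
Original PIP = 340/19.0 + 9.0×0.5667 + 14 = 36.995 cmH2O; new PIP = 36.995 + (13.684) = 50.679 cmH2O.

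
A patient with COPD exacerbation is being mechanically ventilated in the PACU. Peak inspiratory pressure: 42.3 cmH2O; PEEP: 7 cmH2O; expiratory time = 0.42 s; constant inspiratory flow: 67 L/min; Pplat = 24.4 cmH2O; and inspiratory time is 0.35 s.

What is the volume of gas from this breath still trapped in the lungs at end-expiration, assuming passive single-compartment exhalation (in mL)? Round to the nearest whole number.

122

Flow: 67 L/min ÷ 60 = 1.1167 L/s.
Vt = flow × Ti = 1.1167 L/s × 0.35 s × 1000 mL/L = 390.85 mL.
R = (PIP − Pplat)/V̇ = (42.3 − 24.4) / 1.1167 = 17.9/1.1167 = 16.029 cmH2O·s/L.
C = Vt/(Pplat − PEEP) = 390.85 / (24.4 − 7) = 390.85/17.4 = 22.463 mL/cmH2O.
τ = R × C = 16.029 × 0.02246 L/cmH2O = 0.36 s.
Fraction remaining = e^(−Te/τ) = e^(−0.42/0.36) = 0.3114.
Trapped volume = 390.85 × 0.3114 = 121.71 mL.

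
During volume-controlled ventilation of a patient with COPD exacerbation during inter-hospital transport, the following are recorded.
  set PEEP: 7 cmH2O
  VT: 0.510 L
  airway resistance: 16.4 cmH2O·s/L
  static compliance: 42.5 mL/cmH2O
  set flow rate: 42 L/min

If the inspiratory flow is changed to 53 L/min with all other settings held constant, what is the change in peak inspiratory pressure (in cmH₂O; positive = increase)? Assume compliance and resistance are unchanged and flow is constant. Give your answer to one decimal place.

3.0

Flow: 42 L/min ÷ 60 = 0.7 L/s.
New flow: 53 L/min ÷ 60 = 0.8833 L/s.
PIP = Vt/C + R·V̇ + PEEP (constant-flow equation of motion).
Only the resistive term changes: ΔPIP = R × ΔV̇ = 16.4 × (0.8833 − 0.7) = 16.4 × 0.1833 = 3.006 cmH2O.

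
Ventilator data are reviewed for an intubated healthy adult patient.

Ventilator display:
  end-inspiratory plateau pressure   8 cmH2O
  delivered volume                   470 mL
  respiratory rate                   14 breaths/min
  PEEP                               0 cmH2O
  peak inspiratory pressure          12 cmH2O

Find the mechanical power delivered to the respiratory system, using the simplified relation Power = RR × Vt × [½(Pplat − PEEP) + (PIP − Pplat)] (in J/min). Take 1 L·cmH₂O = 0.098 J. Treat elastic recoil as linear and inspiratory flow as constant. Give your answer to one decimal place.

Per-breath work = Vt × [½(Pplat−PEEP) + (PIP−Pplat)] = 0.470 × [0.5×8.0 + 4.0] = 0.470 × 8.0 = 3.76 L·cmH2O.
Power = 14 × 3.76 = 52.64 L·cmH2O/min.
× 0.098 J/(L·cmH2O) → 5.159 J/min.

5.2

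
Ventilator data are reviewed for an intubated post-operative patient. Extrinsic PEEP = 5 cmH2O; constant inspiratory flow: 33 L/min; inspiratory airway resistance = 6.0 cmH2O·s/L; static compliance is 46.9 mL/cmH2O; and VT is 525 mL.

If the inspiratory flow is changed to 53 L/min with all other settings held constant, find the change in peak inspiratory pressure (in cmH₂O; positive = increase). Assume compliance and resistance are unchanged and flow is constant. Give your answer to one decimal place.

Flow: 33 L/min ÷ 60 = 0.55 L/s.
New flow: 53 L/min ÷ 60 = 0.8833 L/s.
PIP = Vt/C + R·V̇ + PEEP (constant-flow equation of motion).
Only the resistive term changes: ΔPIP = R × ΔV̇ = 6.0 × (0.8833 − 0.55) = 6.0 × 0.3333 = 2.0 cmH2O.

2.0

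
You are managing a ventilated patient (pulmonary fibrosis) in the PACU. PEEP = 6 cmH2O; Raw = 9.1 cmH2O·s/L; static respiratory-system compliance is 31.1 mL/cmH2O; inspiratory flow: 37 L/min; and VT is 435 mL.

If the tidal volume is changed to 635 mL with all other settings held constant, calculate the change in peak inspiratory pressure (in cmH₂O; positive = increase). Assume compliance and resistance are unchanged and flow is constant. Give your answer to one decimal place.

6.4

PIP = Vt/C + R·V̇ + PEEP (constant-flow equation of motion).
Only the elastic term changes: ΔPIP = ΔVt / C = (635 − 435) / 31.1 = 6.431 cmH2O.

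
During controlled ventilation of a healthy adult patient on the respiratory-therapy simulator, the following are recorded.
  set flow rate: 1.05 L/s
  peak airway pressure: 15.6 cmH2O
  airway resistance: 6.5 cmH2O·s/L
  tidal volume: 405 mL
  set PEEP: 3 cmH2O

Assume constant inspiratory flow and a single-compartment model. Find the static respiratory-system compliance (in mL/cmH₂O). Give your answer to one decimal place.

Equation of motion (constant flow): PIP = Vt/C + R·V̇ + PEEP.
Vt/C = PIP − R·V̇ − PEEP = 15.6 − 6.5×1.05 − 3 = 15.6 − 6.825 − 3 = 5.775 cmH2O.
C = Vt / 5.775 = 405 / 5.775 = 70.13 mL/cmH2O.

70.1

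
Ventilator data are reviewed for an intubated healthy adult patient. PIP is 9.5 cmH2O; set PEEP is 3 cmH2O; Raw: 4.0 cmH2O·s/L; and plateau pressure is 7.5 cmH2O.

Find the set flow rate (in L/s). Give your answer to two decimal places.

0.50

flow = (PIP − Pplat) / Raw = 2.0 / 4.0 = 0.5 L/s.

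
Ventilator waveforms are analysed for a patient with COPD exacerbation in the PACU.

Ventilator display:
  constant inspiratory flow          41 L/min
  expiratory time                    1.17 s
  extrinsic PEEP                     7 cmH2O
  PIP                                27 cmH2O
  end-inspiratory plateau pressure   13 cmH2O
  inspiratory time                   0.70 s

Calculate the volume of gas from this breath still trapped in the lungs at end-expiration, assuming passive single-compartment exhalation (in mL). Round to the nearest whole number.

234

Flow: 41 L/min ÷ 60 = 0.6833 L/s.
Vt = flow × Ti = 0.6833 L/s × 0.70 s × 1000 mL/L = 478.31 mL.
R = (PIP − Pplat)/V̇ = (27 − 13) / 0.6833 = 14.0/0.6833 = 20.489 cmH2O·s/L.
C = Vt/(Pplat − PEEP) = 478.31 / (13 − 7) = 478.31/6.0 = 79.718 mL/cmH2O.
τ = R × C = 20.489 × 0.07972 L/cmH2O = 1.633 s.
Fraction remaining = e^(−Te/τ) = e^(−1.17/1.633) = 0.4885.
Trapped volume = 478.31 × 0.4885 = 233.65 mL.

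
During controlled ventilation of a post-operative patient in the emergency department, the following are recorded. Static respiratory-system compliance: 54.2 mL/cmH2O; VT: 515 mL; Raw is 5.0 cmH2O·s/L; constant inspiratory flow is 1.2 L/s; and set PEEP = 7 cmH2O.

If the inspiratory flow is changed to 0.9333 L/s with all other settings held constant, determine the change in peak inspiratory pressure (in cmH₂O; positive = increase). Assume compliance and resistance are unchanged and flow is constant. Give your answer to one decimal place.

-1.3

PIP = Vt/C + R·V̇ + PEEP (constant-flow equation of motion).
Only the resistive term changes: ΔPIP = R × ΔV̇ = 5.0 × (0.9333 − 1.2) = 5.0 × -0.2667 = -1.334 cmH2O.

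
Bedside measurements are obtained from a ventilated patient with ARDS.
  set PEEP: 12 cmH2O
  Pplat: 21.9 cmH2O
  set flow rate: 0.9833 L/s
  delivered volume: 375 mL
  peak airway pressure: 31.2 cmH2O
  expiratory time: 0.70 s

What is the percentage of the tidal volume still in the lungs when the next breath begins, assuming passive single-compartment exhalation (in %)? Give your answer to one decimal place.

14.2

R = (PIP − Pplat)/V̇ = (31.2 − 21.9) / 0.9833 = 9.3/0.9833 = 9.458 cmH2O·s/L.
C = Vt/(Pplat − PEEP) = 375.0 / (21.9 − 12) = 375.0/9.9 = 37.879 mL/cmH2O.
τ = R × C = 9.458 × 0.03788 L/cmH2O = 0.3583 s.
Fraction remaining at end-expiration = e^(−Te/τ) = e^(−0.70/0.3583) = 0.1418 → 14.18%.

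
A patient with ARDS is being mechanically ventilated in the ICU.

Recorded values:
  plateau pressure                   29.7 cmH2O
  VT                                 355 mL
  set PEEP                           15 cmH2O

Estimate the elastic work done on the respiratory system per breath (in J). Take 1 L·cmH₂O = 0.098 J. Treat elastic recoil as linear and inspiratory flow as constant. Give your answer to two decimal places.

0.26

Elastic work ≈ ½ × (Pplat − PEEP) × Vt = 0.5 × (29.7 − 15) × 0.355 L = 0.5 × 14.7 × 0.355 = 2.609 L·cmH2O.
× 0.098 J/(L·cmH2O) → 0.2557 J.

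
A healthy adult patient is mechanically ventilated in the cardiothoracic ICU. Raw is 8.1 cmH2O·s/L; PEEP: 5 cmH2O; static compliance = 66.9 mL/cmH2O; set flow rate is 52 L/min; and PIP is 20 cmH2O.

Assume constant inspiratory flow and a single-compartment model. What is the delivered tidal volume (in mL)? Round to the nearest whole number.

Flow: 52 L/min ÷ 60 = 0.8667 L/s.
Equation of motion (constant flow): PIP = Vt/C + R·V̇ + PEEP.
Vt/C = PIP − R·V̇ − PEEP = 20 − 7.02 − 5 = 7.98 cmH2O.
Vt = C × 7.98 = 66.9 × 7.98 = 533.86 mL.

534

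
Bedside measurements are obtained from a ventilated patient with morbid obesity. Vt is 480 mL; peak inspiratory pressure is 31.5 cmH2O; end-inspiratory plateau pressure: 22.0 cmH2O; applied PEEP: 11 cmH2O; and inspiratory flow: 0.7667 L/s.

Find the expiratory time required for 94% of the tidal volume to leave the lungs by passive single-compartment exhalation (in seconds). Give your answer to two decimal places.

R = (PIP − Pplat)/V̇ = (31.5 − 22.0) / 0.7667 = 9.5/0.7667 = 12.391 cmH2O·s/L.
C = Vt/(Pplat − PEEP) = 480.0 / (22.0 − 11) = 480.0/11.0 = 43.636 mL/cmH2O.
τ = R × C = 12.391 × 0.04364 L/cmH2O = 0.5407 s.
t = −τ·ln(1 − 0.94) = −0.5407·ln(0.06) = 1.521 s.

1.52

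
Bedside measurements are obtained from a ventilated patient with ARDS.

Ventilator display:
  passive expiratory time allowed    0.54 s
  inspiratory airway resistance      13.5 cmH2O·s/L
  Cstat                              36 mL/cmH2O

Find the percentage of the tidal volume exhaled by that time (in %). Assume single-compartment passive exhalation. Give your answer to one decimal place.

67.1

τ = R × C = 13.5 × 36 mL/cmH2O = 13.5 × 0.036 L/cmH2O = 0.486 s.
Passive exhalation: V(t)/V₀ = e^(−t/τ) = e^(−0.54/0.486) = 0.3292.
Fraction exhaled = 1 − 0.3292 = 0.6708 → 67.08%.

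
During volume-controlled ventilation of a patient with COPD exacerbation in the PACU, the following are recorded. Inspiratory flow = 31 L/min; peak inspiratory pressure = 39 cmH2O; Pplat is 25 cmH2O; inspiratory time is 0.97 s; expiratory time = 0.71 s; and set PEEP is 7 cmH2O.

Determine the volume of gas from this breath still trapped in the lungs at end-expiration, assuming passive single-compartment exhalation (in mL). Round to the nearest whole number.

Flow: 31 L/min ÷ 60 = 0.5167 L/s.
Vt = flow × Ti = 0.5167 L/s × 0.97 s × 1000 mL/L = 501.2 mL.
R = (PIP − Pplat)/V̇ = (39 − 25) / 0.5167 = 14.0/0.5167 = 27.095 cmH2O·s/L.
C = Vt/(Pplat − PEEP) = 501.2 / (25 − 7) = 501.2/18.0 = 27.844 mL/cmH2O.
τ = R × C = 27.095 × 0.02784 L/cmH2O = 0.7543 s.
Fraction remaining = e^(−Te/τ) = e^(−0.71/0.7543) = 0.3901.
Trapped volume = 501.2 × 0.3901 = 195.52 mL.

196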